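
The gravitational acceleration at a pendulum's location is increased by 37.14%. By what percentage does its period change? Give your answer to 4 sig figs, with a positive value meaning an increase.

T ∝ 1/√g, so T'/T = 1/√(1.3714) = 0.85392.
Percentage change in T = (0.85392 − 1) × 100% = -14.61%.

-14.61%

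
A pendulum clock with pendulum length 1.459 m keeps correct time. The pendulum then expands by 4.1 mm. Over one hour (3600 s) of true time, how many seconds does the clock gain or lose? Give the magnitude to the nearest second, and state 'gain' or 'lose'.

T ∝ √L, so T'/T = √(1.46310/1.459) = 1.00140.
In 3600 s of true time the clock registers 3600/1.00140 = 3595.0 s, so it loses 5 s.

lose 5 s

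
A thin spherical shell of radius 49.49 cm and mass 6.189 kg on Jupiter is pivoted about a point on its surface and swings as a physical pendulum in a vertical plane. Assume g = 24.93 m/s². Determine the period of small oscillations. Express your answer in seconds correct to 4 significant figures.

1.143 s

I_cm = (2/3)mr² = 1.0106 kg·m². The pivot is at distance d = 0.4949 m from the centre of mass.
By the parallel-axis theorem, I = I_cm + md² = 1.0106 + 1.5158 = 2.5264 kg·m².
T = 2π√(I/(mgd)) = 2π√(2.5264/(6.189 × 24.93 × 0.4949)) = 1.143 s.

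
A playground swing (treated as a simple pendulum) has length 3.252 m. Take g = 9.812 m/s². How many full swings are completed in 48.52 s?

T = 2π√(L/g) = 2π√(3.252/9.812) = 3.6172 s.
Number of complete oscillations = ⌊48.52/3.6172⌋ = ⌊13.414⌋ = 13.

13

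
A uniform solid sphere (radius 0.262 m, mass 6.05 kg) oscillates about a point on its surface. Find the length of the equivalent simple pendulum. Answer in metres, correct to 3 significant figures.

0.367 m

The equivalent simple-pendulum length is L_eq = I/(md), where I is about the pivot and d = 0.2620 m.
I_cm = (2/5)mR² = 0.1661 kg·m², so I = I_cm + md² = 0.1661 + 0.4153 = 0.5814 kg·m².
L_eq = 0.5814/(6.05 × 0.2620) = 0.367 m.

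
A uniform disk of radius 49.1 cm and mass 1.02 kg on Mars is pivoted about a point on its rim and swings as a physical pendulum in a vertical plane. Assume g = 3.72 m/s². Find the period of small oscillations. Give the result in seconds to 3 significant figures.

I_cm = ½mr² = 0.1230 kg·m². The pivot is at distance d = 0.491 m from the centre of mass.
By the parallel-axis theorem, I = I_cm + md² = 0.1230 + 0.2459 = 0.3689 kg·m².
T = 2π√(I/(mgd)) = 2π√(0.3689/(1.02 × 3.72 × 0.491)) = 2.80 s.

2.80 s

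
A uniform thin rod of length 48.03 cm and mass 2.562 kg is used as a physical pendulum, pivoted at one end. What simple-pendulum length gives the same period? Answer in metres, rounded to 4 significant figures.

0.3202 m

The equivalent simple-pendulum length is L_eq = I/(md), where I is about the pivot and d = 0.24015 m.
I_cm = (1/12)mL² = 0.049252 kg·m², so I = I_cm + md² = 0.049252 + 0.14776 = 0.19701 kg·m².
L_eq = 0.19701/(2.562 × 0.24015) = 0.3202 m.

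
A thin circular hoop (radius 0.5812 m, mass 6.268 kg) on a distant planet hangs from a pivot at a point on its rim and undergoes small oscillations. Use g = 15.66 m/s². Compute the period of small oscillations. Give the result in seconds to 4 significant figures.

1.712 s

I_cm = mr² = 2.1173 kg·m². The pivot is at distance d = 0.5812 m from the centre of mass.
By the parallel-axis theorem, I = I_cm + md² = 2.1173 + 2.1173 = 4.2346 kg·m².
T = 2π√(I/(mgd)) = 2π√(4.2346/(6.268 × 15.66 × 0.5812)) = 1.712 s.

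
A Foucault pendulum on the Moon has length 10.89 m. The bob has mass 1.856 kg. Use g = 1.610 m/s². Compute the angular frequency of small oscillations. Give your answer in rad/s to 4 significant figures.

0.3845 rad/s

ω = √(g/L) = √(1.610/10.89) = 0.3845 rad/s.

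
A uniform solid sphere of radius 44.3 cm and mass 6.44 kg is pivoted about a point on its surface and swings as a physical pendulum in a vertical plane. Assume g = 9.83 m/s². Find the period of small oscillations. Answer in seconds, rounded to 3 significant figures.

I_cm = (2/5)mr² = 0.5055 kg·m². The pivot is at distance d = 0.443 m from the centre of mass.
By the parallel-axis theorem, I = I_cm + md² = 0.5055 + 1.264 = 1.769 kg·m².
T = 2π√(I/(mgd)) = 2π√(1.769/(6.44 × 9.83 × 0.443)) = 1.58 s.

1.58 s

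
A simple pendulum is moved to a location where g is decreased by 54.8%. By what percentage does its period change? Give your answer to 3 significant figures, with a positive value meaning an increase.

T ∝ 1/√g, so T'/T = 1/√(0.4520) = 1.487.
Percentage change in T = (1.487 − 1) × 100% = 48.7%.

48.7%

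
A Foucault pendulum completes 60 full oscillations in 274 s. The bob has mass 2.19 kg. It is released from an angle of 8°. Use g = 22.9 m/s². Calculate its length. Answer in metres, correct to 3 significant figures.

12.1 m

T = 274/60 = 4.567 s.
From T = 2π√(L/g), L = gT²/(4π²) = 22.9 × 4.567²/(4π²) = 12.1 m.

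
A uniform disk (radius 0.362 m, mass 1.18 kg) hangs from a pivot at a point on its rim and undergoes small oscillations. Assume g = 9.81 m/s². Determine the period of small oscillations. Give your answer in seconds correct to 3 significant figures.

1.48 s

I_cm = ½mr² = 0.07732 kg·m². The pivot is at distance d = 0.362 m from the centre of mass.
By the parallel-axis theorem, I = I_cm + md² = 0.07732 + 0.1546 = 0.2319 kg·m².
T = 2π√(I/(mgd)) = 2π√(0.2319/(1.18 × 9.81 × 0.362)) = 1.48 s.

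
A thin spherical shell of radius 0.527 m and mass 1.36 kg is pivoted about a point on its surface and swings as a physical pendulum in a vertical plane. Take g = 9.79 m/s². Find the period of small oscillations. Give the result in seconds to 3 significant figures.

I_cm = (2/3)mr² = 0.2518 kg·m². The pivot is at distance d = 0.527 m from the centre of mass.
By the parallel-axis theorem, I = I_cm + md² = 0.2518 + 0.3777 = 0.6295 kg·m².
T = 2π√(I/(mgd)) = 2π√(0.6295/(1.36 × 9.79 × 0.527)) = 1.88 s.

1.88 s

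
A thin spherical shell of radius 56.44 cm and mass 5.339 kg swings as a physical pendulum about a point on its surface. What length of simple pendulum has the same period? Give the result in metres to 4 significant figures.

0.9407 m

The equivalent simple-pendulum length is L_eq = I/(md), where I is about the pivot and d = 0.56440 m.
I_cm = (2/3)mR² = 1.1338 kg·m², so I = I_cm + md² = 1.1338 + 1.7007 = 2.8345 kg·m².
L_eq = 2.8345/(5.339 × 0.56440) = 0.9407 m.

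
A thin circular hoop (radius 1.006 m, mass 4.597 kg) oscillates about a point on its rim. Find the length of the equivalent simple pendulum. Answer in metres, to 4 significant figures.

2.012 m

The equivalent simple-pendulum length is L_eq = I/(md), where I is about the pivot and d = 1.0060 m.
I_cm = mR² = 4.6523 kg·m², so I = I_cm + md² = 4.6523 + 4.6523 = 9.3047 kg·m².
L_eq = 9.3047/(4.597 × 1.0060) = 2.012 m.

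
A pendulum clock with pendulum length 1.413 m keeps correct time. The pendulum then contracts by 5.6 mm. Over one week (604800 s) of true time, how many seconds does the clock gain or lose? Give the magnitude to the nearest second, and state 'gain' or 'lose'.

gain 1202 s

T ∝ √L, so T'/T = √(1.40740/1.413) = 0.998016.
In 604800 s of true time the clock registers 604800/0.998016 = 606002.0 s, so it gains 1202 s.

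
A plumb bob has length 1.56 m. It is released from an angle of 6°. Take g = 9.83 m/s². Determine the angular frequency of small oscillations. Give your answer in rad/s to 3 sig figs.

ω = √(g/L) = √(9.83/1.56) = 2.51 rad/s.

2.51 rad/s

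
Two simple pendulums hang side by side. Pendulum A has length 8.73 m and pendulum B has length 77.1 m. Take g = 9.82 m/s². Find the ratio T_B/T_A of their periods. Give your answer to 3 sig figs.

2.97

T ∝ √L, so T_B/T_A = √(L_B/L_A) = √(77.1/8.73) = 2.97.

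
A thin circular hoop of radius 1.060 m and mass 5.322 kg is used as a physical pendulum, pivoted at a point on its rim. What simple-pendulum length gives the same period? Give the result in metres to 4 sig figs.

The equivalent simple-pendulum length is L_eq = I/(md), where I is about the pivot and d = 1.0600 m.
I_cm = mR² = 5.9798 kg·m², so I = I_cm + md² = 5.9798 + 5.9798 = 11.960 kg·m².
L_eq = 11.960/(5.322 × 1.0600) = 2.120 m.

2.120 m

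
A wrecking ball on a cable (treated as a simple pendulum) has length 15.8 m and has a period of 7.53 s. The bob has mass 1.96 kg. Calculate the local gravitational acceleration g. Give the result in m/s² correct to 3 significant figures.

11.0 m/s²

From T = 2π√(L/g), g = 4π²L/T² = 4π² × 15.8/7.530² = 11.0 m/s².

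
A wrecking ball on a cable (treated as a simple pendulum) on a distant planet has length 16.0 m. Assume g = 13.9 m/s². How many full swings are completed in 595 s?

T = 2π√(L/g) = 2π√(16.0/13.9) = 6.741 s.
Number of complete oscillations = ⌊595/6.741⌋ = ⌊88.26⌋ = 88.

88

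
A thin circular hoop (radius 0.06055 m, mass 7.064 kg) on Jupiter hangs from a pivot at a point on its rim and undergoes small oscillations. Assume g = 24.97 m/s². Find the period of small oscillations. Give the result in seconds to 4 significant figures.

I_cm = mr² = 0.025899 kg·m². The pivot is at distance d = 0.06055 m from the centre of mass.
By the parallel-axis theorem, I = I_cm + md² = 0.025899 + 0.025899 = 0.051798 kg·m².
T = 2π√(I/(mgd)) = 2π√(0.051798/(7.064 × 24.97 × 0.06055)) = 0.4376 s.

0.4376 s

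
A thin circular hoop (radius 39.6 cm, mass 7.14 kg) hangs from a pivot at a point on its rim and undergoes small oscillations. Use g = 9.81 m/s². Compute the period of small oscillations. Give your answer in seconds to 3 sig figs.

I_cm = mr² = 1.120 kg·m². The pivot is at distance d = 0.396 m from the centre of mass.
By the parallel-axis theorem, I = I_cm + md² = 1.120 + 1.120 = 2.239 kg·m².
T = 2π√(I/(mgd)) = 2π√(2.239/(7.14 × 9.81 × 0.396)) = 1.79 s.

1.79 s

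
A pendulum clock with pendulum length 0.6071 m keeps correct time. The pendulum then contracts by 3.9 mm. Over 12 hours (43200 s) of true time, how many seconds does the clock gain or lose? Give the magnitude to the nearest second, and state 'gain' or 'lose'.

T ∝ √L, so T'/T = √(0.60320/0.6071) = 0.996783.
In 43200 s of true time the clock registers 43200/0.996783 = 43339.4 s, so it gains 139 s.

gain 139 s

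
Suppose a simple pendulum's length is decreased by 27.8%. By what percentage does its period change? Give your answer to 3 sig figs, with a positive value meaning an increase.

-15.0%

T ∝ √L, so T'/T = √(0.7220) = 0.8497.
Percentage change in T = (0.8497 − 1) × 100% = -15.0%.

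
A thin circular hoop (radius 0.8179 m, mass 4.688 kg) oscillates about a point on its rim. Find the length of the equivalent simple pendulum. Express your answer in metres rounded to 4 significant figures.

The equivalent simple-pendulum length is L_eq = I/(md), where I is about the pivot and d = 0.81790 m.
I_cm = mR² = 3.1361 kg·m², so I = I_cm + md² = 3.1361 + 3.1361 = 6.2722 kg·m².
L_eq = 6.2722/(4.688 × 0.81790) = 1.636 m.

1.636 m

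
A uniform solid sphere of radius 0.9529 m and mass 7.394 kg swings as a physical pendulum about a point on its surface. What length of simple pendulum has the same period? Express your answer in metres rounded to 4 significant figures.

1.334 m

The equivalent simple-pendulum length is L_eq = I/(md), where I is about the pivot and d = 0.95290 m.
I_cm = (2/5)mR² = 2.6856 kg·m², so I = I_cm + md² = 2.6856 + 6.7139 = 9.3994 kg·m².
L_eq = 9.3994/(7.394 × 0.95290) = 1.334 m.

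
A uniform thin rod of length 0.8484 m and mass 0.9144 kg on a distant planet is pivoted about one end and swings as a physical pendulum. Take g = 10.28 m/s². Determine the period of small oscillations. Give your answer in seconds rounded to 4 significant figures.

For a physical pendulum T = 2π√(I/(mgd)), with d = 0.42420 m from pivot to centre of mass.
I_cm = mL²/12 = 0.9144 × 0.8484²/12 = 0.054847 kg·m²; I = I_cm + md² = 0.054847 + 0.9144 × 0.42420² = 0.21939 kg·m².
T = 2π√(0.21939/(0.9144 × 10.28 × 0.42420)) = 1.474 s.

1.474 s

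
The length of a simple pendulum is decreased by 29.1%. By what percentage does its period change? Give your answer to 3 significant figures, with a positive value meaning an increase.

T ∝ √L, so T'/T = √(0.7090) = 0.8420.
Percentage change in T = (0.8420 − 1) × 100% = -15.8%.

-15.8%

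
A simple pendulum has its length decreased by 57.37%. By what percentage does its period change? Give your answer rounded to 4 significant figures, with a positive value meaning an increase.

T ∝ √L, so T'/T = √(0.42630) = 0.65292.
Percentage change in T = (0.65292 − 1) × 100% = -34.71%.

-34.71%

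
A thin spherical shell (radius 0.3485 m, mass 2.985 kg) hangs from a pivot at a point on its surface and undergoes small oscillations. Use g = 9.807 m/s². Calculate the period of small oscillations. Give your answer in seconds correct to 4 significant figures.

I_cm = (2/3)mr² = 0.24169 kg·m². The pivot is at distance d = 0.3485 m from the centre of mass.
By the parallel-axis theorem, I = I_cm + md² = 0.24169 + 0.36253 = 0.60422 kg·m².
T = 2π√(I/(mgd)) = 2π√(0.60422/(2.985 × 9.807 × 0.3485)) = 1.529 s.

1.529 s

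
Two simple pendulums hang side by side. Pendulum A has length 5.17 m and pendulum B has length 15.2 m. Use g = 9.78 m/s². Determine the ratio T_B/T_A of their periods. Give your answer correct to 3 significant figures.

1.71

T ∝ √L, so T_B/T_A = √(L_B/L_A) = √(15.2/5.17) = 1.71.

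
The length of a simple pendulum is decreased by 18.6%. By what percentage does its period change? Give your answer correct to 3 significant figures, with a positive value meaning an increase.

-9.78%

T ∝ √L, so T'/T = √(0.8140) = 0.9022.
Percentage change in T = (0.9022 − 1) × 100% = -9.78%.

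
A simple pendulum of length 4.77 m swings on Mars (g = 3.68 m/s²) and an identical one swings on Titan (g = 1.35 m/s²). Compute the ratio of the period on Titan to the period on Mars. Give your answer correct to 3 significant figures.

T ∝ 1/√g, so T₂/T₁ = √(g₁/g₂) = √(3.68/1.35) = 1.65.

1.65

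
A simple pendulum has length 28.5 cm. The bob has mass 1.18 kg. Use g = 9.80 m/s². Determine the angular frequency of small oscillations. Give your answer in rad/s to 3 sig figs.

ω = √(g/L) = √(9.80/0.285) = 5.86 rad/s.

5.86 rad/s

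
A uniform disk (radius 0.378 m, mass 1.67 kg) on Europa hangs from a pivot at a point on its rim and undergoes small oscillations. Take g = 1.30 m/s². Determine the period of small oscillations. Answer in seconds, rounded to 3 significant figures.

I_cm = ½mr² = 0.1193 kg·m². The pivot is at distance d = 0.378 m from the centre of mass.
By the parallel-axis theorem, I = I_cm + md² = 0.1193 + 0.2386 = 0.3579 kg·m².
T = 2π√(I/(mgd)) = 2π√(0.3579/(1.67 × 1.30 × 0.378)) = 4.15 s.

4.15 s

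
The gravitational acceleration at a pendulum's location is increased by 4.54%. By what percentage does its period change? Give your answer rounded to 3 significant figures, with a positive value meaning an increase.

T ∝ 1/√g, so T'/T = 1/√(1.045) = 0.9780.
Percentage change in T = (0.9780 − 1) × 100% = -2.20%.

-2.20%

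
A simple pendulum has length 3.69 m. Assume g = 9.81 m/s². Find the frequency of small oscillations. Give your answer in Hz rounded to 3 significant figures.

T = 2π√(L/g) = 2π√(3.69/9.81) = 3.854 s, so f = 1/T = 0.260 Hz.

0.260 Hz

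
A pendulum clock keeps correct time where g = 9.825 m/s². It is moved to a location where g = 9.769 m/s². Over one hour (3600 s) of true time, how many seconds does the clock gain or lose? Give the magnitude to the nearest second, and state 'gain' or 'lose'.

lose 10 s

The clock's period scales as T ∝ 1/√g, so T'/T = √(9.825/9.769) = 1.00286.
In 3600 s of true time the clock registers 3600/1.00286 = 3589.7 s, so it loses 10 s.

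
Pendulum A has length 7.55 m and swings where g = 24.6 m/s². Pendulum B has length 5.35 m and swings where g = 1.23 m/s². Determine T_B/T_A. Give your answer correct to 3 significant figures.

3.76

T = 2π√(L/g), so T_B/T_A = √((L_B/g_B)/(L_A/g_A)) = √((5.35/1.23)/(7.55/24.6)) = 3.76.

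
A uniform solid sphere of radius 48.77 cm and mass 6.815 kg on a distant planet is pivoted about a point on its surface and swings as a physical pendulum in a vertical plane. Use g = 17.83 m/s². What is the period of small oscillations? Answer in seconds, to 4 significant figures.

I_cm = (2/5)mr² = 0.64838 kg·m². The pivot is at distance d = 0.4877 m from the centre of mass.
By the parallel-axis theorem, I = I_cm + md² = 0.64838 + 1.6210 = 2.2693 kg·m².
T = 2π√(I/(mgd)) = 2π√(2.2693/(6.815 × 17.83 × 0.4877)) = 1.230 s.

1.230 s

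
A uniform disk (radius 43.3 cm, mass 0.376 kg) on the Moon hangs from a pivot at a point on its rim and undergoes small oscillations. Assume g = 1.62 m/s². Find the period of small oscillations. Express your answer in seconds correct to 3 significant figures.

I_cm = ½mr² = 0.03525 kg·m². The pivot is at distance d = 0.433 m from the centre of mass.
By the parallel-axis theorem, I = I_cm + md² = 0.03525 + 0.07050 = 0.1057 kg·m².
T = 2π√(I/(mgd)) = 2π√(0.1057/(0.376 × 1.62 × 0.433)) = 3.98 s.

3.98 s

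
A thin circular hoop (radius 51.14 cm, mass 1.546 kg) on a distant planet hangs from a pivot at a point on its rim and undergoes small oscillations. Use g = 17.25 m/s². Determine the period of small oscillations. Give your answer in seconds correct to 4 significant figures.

1.530 s

I_cm = mr² = 0.40433 kg·m². The pivot is at distance d = 0.5114 m from the centre of mass.
By the parallel-axis theorem, I = I_cm + md² = 0.40433 + 0.40433 = 0.80865 kg·m².
T = 2π√(I/(mgd)) = 2π√(0.80865/(1.546 × 17.25 × 0.5114)) = 1.530 s.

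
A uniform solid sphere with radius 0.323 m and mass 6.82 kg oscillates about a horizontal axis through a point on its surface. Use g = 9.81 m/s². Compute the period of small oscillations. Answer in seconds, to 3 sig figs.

I_cm = (2/5)mr² = 0.2846 kg·m². The pivot is at distance d = 0.323 m from the centre of mass.
By the parallel-axis theorem, I = I_cm + md² = 0.2846 + 0.7115 = 0.9961 kg·m².
T = 2π√(I/(mgd)) = 2π√(0.9961/(6.82 × 9.81 × 0.323)) = 1.35 s.

1.35 s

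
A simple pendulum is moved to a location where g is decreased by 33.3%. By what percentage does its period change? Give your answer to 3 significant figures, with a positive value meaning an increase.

T ∝ 1/√g, so T'/T = 1/√(0.6670) = 1.224.
Percentage change in T = (1.224 − 1) × 100% = 22.4%.

22.4%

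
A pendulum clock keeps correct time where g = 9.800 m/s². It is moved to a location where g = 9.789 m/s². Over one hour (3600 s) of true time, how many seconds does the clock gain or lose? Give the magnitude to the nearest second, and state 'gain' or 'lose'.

The clock's period scales as T ∝ 1/√g, so T'/T = √(9.800/9.789) = 1.00056.
In 3600 s of true time the clock registers 3600/1.00056 = 3598.0 s, so it loses 2 s.

lose 2 s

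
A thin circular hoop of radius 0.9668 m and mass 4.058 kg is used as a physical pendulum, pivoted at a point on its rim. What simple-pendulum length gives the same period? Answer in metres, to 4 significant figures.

The equivalent simple-pendulum length is L_eq = I/(md), where I is about the pivot and d = 0.96680 m.
I_cm = mR² = 3.7930 kg·m², so I = I_cm + md² = 3.7930 + 3.7930 = 7.5860 kg·m².
L_eq = 7.5860/(4.058 × 0.96680) = 1.934 m.

1.934 m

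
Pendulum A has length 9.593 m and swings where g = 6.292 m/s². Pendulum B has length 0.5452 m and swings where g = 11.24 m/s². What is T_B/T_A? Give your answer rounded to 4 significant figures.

T = 2π√(L/g), so T_B/T_A = √((L_B/g_B)/(L_A/g_A)) = √((0.5452/11.24)/(9.593/6.292)) = 0.1784.

0.1784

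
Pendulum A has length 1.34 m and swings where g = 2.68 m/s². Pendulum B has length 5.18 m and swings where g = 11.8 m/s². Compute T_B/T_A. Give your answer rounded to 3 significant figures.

0.937

T = 2π√(L/g), so T_B/T_A = √((L_B/g_B)/(L_A/g_A)) = √((5.18/11.8)/(1.34/2.68)) = 0.937.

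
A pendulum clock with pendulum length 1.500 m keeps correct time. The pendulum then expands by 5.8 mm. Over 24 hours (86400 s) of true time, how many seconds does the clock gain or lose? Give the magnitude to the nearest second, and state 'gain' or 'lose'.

lose 167 s

T ∝ √L, so T'/T = √(1.50580/1.500) = 1.00193.
In 86400 s of true time the clock registers 86400/1.00193 = 86233.4 s, so it loses 167 s.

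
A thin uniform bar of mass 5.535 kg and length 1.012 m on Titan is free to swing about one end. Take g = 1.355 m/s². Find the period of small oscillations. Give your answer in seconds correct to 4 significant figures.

4.434 s

For a physical pendulum T = 2π√(I/(mgd)), with d = 0.50600 m from pivot to centre of mass.
I_cm = mL²/12 = 5.535 × 1.012²/12 = 0.47239 kg·m²; I = I_cm + md² = 0.47239 + 5.535 × 0.50600² = 1.8895 kg·m².
T = 2π√(1.8895/(5.535 × 1.355 × 0.50600)) = 4.434 s.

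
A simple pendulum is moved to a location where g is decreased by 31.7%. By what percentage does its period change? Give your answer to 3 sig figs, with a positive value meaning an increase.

21.0%

T ∝ 1/√g, so T'/T = 1/√(0.6830) = 1.210.
Percentage change in T = (1.210 − 1) × 100% = 21.0%.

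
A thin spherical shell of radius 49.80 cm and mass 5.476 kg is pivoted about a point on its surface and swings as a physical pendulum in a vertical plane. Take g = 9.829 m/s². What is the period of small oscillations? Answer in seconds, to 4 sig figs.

1.826 s

I_cm = (2/3)mr² = 0.90538 kg·m². The pivot is at distance d = 0.4980 m from the centre of mass.
By the parallel-axis theorem, I = I_cm + md² = 0.90538 + 1.3581 = 2.2634 kg·m².
T = 2π√(I/(mgd)) = 2π√(2.2634/(5.476 × 9.829 × 0.4980)) = 1.826 s.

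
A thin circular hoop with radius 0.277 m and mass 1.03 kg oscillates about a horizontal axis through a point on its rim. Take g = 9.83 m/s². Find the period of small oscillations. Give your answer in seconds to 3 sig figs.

I_cm = mr² = 0.07903 kg·m². The pivot is at distance d = 0.277 m from the centre of mass.
By the parallel-axis theorem, I = I_cm + md² = 0.07903 + 0.07903 = 0.1581 kg·m².
T = 2π√(I/(mgd)) = 2π√(0.1581/(1.03 × 9.83 × 0.277)) = 1.49 s.

1.49 s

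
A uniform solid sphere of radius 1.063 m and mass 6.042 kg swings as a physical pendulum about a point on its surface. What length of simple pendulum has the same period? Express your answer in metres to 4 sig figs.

1.488 m

The equivalent simple-pendulum length is L_eq = I/(md), where I is about the pivot and d = 1.0630 m.
I_cm = (2/5)mR² = 2.7309 kg·m², so I = I_cm + md² = 2.7309 + 6.8273 = 9.5582 kg·m².
L_eq = 9.5582/(6.042 × 1.0630) = 1.488 m.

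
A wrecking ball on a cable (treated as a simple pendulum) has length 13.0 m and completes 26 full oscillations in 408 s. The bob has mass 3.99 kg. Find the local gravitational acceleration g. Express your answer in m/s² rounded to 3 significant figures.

2.08 m/s²

T = 408/26 = 15.69 s.
From T = 2π√(L/g), g = 4π²L/T² = 4π² × 13.0/15.69² = 2.08 m/s².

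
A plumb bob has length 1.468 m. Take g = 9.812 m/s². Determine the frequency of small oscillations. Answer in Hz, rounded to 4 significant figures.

T = 2π√(L/g) = 2π√(1.468/9.812) = 2.4303 s, so f = 1/T = 0.4115 Hz.

0.4115 Hz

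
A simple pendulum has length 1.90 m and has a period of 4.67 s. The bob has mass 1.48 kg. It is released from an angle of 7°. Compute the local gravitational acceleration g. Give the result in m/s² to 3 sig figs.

From T = 2π√(L/g), g = 4π²L/T² = 4π² × 1.90/4.670² = 3.44 m/s².

3.44 m/s²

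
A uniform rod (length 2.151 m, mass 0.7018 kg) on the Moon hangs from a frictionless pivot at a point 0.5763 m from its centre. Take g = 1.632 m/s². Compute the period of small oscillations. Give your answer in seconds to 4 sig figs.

5.489 s

For a physical pendulum T = 2π√(I/(mgd)), with d = 0.57630 m from pivot to centre of mass.
I_cm = mL²/12 = 0.7018 × 2.151²/12 = 0.27059 kg·m²; I = I_cm + md² = 0.27059 + 0.7018 × 0.57630² = 0.50367 kg·m².
T = 2π√(0.50367/(0.7018 × 1.632 × 0.57630)) = 5.489 s.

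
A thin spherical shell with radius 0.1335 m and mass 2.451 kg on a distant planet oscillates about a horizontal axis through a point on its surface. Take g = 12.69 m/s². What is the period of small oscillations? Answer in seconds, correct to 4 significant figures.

I_cm = (2/3)mr² = 0.029122 kg·m². The pivot is at distance d = 0.1335 m from the centre of mass.
By the parallel-axis theorem, I = I_cm + md² = 0.029122 + 0.043682 = 0.072804 kg·m².
T = 2π√(I/(mgd)) = 2π√(0.072804/(2.451 × 12.69 × 0.1335)) = 0.8320 s.

0.8320 s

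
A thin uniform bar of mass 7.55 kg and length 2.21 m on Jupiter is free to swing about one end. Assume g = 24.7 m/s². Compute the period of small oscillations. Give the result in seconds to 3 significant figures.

1.53 s

For a physical pendulum T = 2π√(I/(mgd)), with d = 1.105 m from pivot to centre of mass.
I_cm = mL²/12 = 7.55 × 2.21²/12 = 3.073 kg·m²; I = I_cm + md² = 3.073 + 7.55 × 1.105² = 12.29 kg·m².
T = 2π√(12.29/(7.55 × 24.7 × 1.105)) = 1.53 s.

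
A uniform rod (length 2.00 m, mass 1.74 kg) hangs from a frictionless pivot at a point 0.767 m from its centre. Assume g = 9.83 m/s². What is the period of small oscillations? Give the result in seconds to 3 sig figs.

2.20 s

For a physical pendulum T = 2π√(I/(mgd)), with d = 0.7670 m from pivot to centre of mass.
I_cm = mL²/12 = 1.74 × 2.00²/12 = 0.5800 kg·m²; I = I_cm + md² = 0.5800 + 1.74 × 0.7670² = 1.604 kg·m².
T = 2π√(1.604/(1.74 × 9.83 × 0.7670)) = 2.20 s.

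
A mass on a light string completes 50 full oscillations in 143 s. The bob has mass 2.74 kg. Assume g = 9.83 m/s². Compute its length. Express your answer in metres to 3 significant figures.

2.04 m

T = 143/50 = 2.860 s.
From T = 2π√(L/g), L = gT²/(4π²) = 9.83 × 2.860²/(4π²) = 2.04 m.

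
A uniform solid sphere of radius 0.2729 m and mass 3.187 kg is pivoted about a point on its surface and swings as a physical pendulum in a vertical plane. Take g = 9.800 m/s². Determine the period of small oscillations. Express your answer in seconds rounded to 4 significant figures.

I_cm = (2/5)mr² = 0.094940 kg·m². The pivot is at distance d = 0.2729 m from the centre of mass.
By the parallel-axis theorem, I = I_cm + md² = 0.094940 + 0.23735 = 0.33229 kg·m².
T = 2π√(I/(mgd)) = 2π√(0.33229/(3.187 × 9.800 × 0.2729)) = 1.241 s.

1.241 s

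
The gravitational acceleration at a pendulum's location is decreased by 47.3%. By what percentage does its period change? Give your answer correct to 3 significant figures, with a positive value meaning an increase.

37.8%

T ∝ 1/√g, so T'/T = 1/√(0.5270) = 1.378.
Percentage change in T = (1.378 − 1) × 100% = 37.8%.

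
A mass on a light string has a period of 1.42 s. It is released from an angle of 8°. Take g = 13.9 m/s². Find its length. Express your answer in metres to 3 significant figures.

From T = 2π√(L/g), L = gT²/(4π²) = 13.9 × 1.420²/(4π²) = 0.710 m.

0.710 m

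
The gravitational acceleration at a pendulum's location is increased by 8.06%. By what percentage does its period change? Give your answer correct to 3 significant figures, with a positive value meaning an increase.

T ∝ 1/√g, so T'/T = 1/√(1.081) = 0.9620.
Percentage change in T = (0.9620 − 1) × 100% = -3.80%.

-3.80%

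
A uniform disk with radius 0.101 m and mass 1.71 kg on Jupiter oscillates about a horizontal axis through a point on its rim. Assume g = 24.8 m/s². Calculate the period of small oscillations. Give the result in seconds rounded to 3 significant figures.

I_cm = ½mr² = 0.008722 kg·m². The pivot is at distance d = 0.101 m from the centre of mass.
By the parallel-axis theorem, I = I_cm + md² = 0.008722 + 0.01744 = 0.02617 kg·m².
T = 2π√(I/(mgd)) = 2π√(0.02617/(1.71 × 24.8 × 0.101)) = 0.491 s.

0.491 s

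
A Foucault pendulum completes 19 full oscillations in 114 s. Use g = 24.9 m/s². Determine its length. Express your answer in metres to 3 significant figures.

22.7 m

T = 114/19 = 6.000 s.
From T = 2π√(L/g), L = gT²/(4π²) = 24.9 × 6.000²/(4π²) = 22.7 m.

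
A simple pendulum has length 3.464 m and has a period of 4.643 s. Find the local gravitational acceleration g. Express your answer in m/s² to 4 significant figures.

From T = 2π√(L/g), g = 4π²L/T² = 4π² × 3.464/4.6430² = 6.344 m/s².

6.344 m/s²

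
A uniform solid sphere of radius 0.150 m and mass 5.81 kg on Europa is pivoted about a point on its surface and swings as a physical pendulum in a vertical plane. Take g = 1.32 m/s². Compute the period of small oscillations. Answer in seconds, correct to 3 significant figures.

I_cm = (2/5)mr² = 0.05229 kg·m². The pivot is at distance d = 0.150 m from the centre of mass.
By the parallel-axis theorem, I = I_cm + md² = 0.05229 + 0.1307 = 0.1830 kg·m².
T = 2π√(I/(mgd)) = 2π√(0.1830/(5.81 × 1.32 × 0.150)) = 2.51 s.

2.51 s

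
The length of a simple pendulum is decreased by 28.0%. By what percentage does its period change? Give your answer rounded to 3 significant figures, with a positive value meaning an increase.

T ∝ √L, so T'/T = √(0.7200) = 0.8485.
Percentage change in T = (0.8485 − 1) × 100% = -15.1%.

-15.1%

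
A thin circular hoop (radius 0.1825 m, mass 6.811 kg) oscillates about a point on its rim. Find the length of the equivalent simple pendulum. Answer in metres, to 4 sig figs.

0.3650 m

The equivalent simple-pendulum length is L_eq = I/(md), where I is about the pivot and d = 0.18250 m.
I_cm = mR² = 0.22685 kg·m², so I = I_cm + md² = 0.22685 + 0.22685 = 0.45370 kg·m².
L_eq = 0.45370/(6.811 × 0.18250) = 0.3650 m.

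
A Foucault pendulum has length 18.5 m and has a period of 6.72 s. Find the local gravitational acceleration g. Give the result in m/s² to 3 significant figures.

16.2 m/s²

From T = 2π√(L/g), g = 4π²L/T² = 4π² × 18.5/6.720² = 16.2 m/s².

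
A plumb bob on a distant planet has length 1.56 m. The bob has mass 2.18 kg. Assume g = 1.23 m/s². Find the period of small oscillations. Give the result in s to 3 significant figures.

7.08 s

T = 2π√(L/g) = 2π√(1.56/1.23) = 2π × 1.126 = 7.08 s.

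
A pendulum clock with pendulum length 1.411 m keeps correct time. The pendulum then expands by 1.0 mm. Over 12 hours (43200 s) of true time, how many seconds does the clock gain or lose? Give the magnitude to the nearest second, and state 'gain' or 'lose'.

T ∝ √L, so T'/T = √(1.41200/1.411) = 1.00035.
In 43200 s of true time the clock registers 43200/1.00035 = 43184.7 s, so it loses 15 s.

lose 15 s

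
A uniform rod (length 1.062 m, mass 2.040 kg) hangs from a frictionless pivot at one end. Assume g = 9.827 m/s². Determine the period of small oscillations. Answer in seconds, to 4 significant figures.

For a physical pendulum T = 2π√(I/(mgd)), with d = 0.53100 m from pivot to centre of mass.
I_cm = mL²/12 = 2.040 × 1.062²/12 = 0.19173 kg·m²; I = I_cm + md² = 0.19173 + 2.040 × 0.53100² = 0.76693 kg·m².
T = 2π√(0.76693/(2.040 × 9.827 × 0.53100)) = 1.686 s.

1.686 s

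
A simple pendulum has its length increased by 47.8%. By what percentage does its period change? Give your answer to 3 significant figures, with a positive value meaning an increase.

T ∝ √L, so T'/T = √(1.478) = 1.216.
Percentage change in T = (1.216 − 1) × 100% = 21.6%.

21.6%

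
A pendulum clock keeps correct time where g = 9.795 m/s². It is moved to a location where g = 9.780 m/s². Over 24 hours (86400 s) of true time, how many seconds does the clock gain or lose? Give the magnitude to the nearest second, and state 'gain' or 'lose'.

lose 66 s

The clock's period scales as T ∝ 1/√g, so T'/T = √(9.795/9.780) = 1.00077.
In 86400 s of true time the clock registers 86400/1.00077 = 86333.8 s, so it loses 66 s.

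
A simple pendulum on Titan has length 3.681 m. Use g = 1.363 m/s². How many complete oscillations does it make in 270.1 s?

26

T = 2π√(L/g) = 2π√(3.681/1.363) = 10.326 s.
Number of complete oscillations = ⌊270.1/10.326⌋ = ⌊26.158⌋ = 26.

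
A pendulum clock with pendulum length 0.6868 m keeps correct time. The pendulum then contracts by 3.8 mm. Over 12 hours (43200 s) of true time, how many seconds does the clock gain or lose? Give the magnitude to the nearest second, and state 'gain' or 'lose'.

T ∝ √L, so T'/T = √(0.68300/0.6868) = 0.997230.
In 43200 s of true time the clock registers 43200/0.997230 = 43320.0 s, so it gains 120 s.

gain 120 s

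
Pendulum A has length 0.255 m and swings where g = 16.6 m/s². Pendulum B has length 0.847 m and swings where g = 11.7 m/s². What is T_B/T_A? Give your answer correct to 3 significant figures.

T = 2π√(L/g), so T_B/T_A = √((L_B/g_B)/(L_A/g_A)) = √((0.847/11.7)/(0.255/16.6)) = 2.17.

2.17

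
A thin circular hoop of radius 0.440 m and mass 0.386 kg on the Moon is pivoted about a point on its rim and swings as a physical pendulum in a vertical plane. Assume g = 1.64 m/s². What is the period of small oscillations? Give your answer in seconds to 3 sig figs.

4.60 s

I_cm = mr² = 0.07473 kg·m². The pivot is at distance d = 0.440 m from the centre of mass.
By the parallel-axis theorem, I = I_cm + md² = 0.07473 + 0.07473 = 0.1495 kg·m².
T = 2π√(I/(mgd)) = 2π√(0.1495/(0.386 × 1.64 × 0.440)) = 4.60 s.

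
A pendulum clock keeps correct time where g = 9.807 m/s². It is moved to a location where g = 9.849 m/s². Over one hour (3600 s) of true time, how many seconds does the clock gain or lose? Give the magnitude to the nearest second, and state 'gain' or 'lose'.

gain 8 s

The clock's period scales as T ∝ 1/√g, so T'/T = √(9.807/9.849) = 0.997866.
In 3600 s of true time the clock registers 3600/0.997866 = 3607.7 s, so it gains 8 s.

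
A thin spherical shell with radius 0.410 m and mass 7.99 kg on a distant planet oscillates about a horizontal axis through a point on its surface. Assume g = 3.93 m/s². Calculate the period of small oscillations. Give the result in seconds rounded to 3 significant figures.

2.62 s

I_cm = (2/3)mr² = 0.8954 kg·m². The pivot is at distance d = 0.410 m from the centre of mass.
By the parallel-axis theorem, I = I_cm + md² = 0.8954 + 1.343 = 2.239 kg·m².
T = 2π√(I/(mgd)) = 2π√(2.239/(7.99 × 3.93 × 0.410)) = 2.62 s.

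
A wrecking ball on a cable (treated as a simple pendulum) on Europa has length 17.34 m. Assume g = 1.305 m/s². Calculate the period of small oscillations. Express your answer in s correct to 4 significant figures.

T = 2π√(L/g) = 2π√(17.34/1.305) = 2π × 3.6452 = 22.90 s.

22.90 s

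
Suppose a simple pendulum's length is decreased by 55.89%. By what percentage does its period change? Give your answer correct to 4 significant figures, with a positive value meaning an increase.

T ∝ √L, so T'/T = √(0.44110) = 0.66415.
Percentage change in T = (0.66415 − 1) × 100% = -33.58%.

-33.58%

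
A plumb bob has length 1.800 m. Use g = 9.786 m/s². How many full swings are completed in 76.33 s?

28

T = 2π√(L/g) = 2π√(1.800/9.786) = 2.6947 s.
Number of complete oscillations = ⌊76.33/2.6947⌋ = ⌊28.326⌋ = 28.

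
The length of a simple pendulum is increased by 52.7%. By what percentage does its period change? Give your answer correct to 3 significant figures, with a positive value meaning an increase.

T ∝ √L, so T'/T = √(1.527) = 1.236.
Percentage change in T = (1.236 − 1) × 100% = 23.6%.

23.6%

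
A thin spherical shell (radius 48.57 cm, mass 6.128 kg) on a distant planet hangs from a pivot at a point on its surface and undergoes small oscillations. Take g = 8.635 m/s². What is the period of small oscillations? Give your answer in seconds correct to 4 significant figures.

I_cm = (2/3)mr² = 0.96375 kg·m². The pivot is at distance d = 0.4857 m from the centre of mass.
By the parallel-axis theorem, I = I_cm + md² = 0.96375 + 1.4456 = 2.4094 kg·m².
T = 2π√(I/(mgd)) = 2π√(2.4094/(6.128 × 8.635 × 0.4857)) = 1.924 s.

1.924 s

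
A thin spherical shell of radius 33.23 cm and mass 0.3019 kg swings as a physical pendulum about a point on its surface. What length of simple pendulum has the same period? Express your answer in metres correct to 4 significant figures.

0.5538 m

The equivalent simple-pendulum length is L_eq = I/(md), where I is about the pivot and d = 0.33230 m.
I_cm = (2/3)mR² = 0.022225 kg·m², so I = I_cm + md² = 0.022225 + 0.033337 = 0.055561 kg·m².
L_eq = 0.055561/(0.3019 × 0.33230) = 0.5538 m.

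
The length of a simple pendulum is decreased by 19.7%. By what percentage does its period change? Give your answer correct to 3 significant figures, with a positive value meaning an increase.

-10.4%

T ∝ √L, so T'/T = √(0.8030) = 0.8961.
Percentage change in T = (0.8961 − 1) × 100% = -10.4%.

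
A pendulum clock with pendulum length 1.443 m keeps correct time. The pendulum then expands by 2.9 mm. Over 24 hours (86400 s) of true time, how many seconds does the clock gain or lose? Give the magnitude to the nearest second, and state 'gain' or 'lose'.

T ∝ √L, so T'/T = √(1.44590/1.443) = 1.00100.
In 86400 s of true time the clock registers 86400/1.00100 = 86313.3 s, so it loses 87 s.

lose 87 s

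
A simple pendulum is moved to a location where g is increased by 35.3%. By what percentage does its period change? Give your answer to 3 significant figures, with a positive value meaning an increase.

-14.0%

T ∝ 1/√g, so T'/T = 1/√(1.353) = 0.8597.
Percentage change in T = (0.8597 − 1) × 100% = -14.0%.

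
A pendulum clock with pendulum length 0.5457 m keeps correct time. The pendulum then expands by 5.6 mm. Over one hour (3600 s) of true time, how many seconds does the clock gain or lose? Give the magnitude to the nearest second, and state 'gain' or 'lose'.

lose 18 s

T ∝ √L, so T'/T = √(0.55130/0.5457) = 1.00512.
In 3600 s of true time the clock registers 3600/1.00512 = 3581.7 s, so it loses 18 s.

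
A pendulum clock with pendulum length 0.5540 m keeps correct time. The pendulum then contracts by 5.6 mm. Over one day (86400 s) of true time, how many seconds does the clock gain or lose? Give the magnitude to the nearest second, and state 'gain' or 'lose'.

gain 440 s

T ∝ √L, so T'/T = √(0.54840/0.5540) = 0.994933.
In 86400 s of true time the clock registers 86400/0.994933 = 86840.0 s, so it gains 440 s.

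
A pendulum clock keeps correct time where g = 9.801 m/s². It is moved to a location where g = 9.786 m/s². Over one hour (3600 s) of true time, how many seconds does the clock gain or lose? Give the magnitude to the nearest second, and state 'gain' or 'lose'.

lose 3 s

The clock's period scales as T ∝ 1/√g, so T'/T = √(9.801/9.786) = 1.00077.
In 3600 s of true time the clock registers 3600/1.00077 = 3597.2 s, so it loses 3 s.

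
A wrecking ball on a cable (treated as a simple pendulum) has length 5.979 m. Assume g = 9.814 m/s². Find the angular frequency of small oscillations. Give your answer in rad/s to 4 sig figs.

ω = √(g/L) = √(9.814/5.979) = 1.281 rad/s.

1.281 rad/s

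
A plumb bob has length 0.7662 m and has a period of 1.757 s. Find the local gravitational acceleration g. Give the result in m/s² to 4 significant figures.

9.798 m/s²

From T = 2π√(L/g), g = 4π²L/T² = 4π² × 0.7662/1.7570² = 9.798 m/s².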